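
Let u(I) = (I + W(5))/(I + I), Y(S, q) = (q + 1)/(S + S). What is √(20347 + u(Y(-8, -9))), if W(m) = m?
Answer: √81410/2 ≈ 142.66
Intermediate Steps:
Y(S, q) = (1 + q)/(2*S) (Y(S, q) = (1 + q)/((2*S)) = (1 + q)*(1/(2*S)) = (1 + q)/(2*S))
u(I) = (5 + I)/(2*I) (u(I) = (I + 5)/(I + I) = (5 + I)/((2*I)) = (5 + I)*(1/(2*I)) = (5 + I)/(2*I))
√(20347 + u(Y(-8, -9))) = √(20347 + (5 + (½)*(1 - 9)/(-8))/(2*(((½)*(1 - 9)/(-8))))) = √(20347 + (5 + (½)*(-⅛)*(-8))/(2*(((½)*(-⅛)*(-8))))) = √(20347 + (5 + ½)/(2*(½))) = √(20347 + (½)*2*(11/2)) = √(20347 + 11/2) = √(40705/2) = √81410/2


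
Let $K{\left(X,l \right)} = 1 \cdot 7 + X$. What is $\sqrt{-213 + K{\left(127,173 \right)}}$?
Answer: $i \sqrt{79} \approx 8.8882 i$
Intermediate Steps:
$K{\left(X,l \right)} = 7 + X$
$\sqrt{-213 + K{\left(127,173 \right)}} = \sqrt{-213 + \left(7 + 127\right)} = \sqrt{-213 + 134} = \sqrt{-79} = i \sqrt{79}$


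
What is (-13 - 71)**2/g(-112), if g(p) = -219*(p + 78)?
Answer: 1176/1241 ≈ 0.94762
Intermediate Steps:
g(p) = -17082 - 219*p (g(p) = -219*(78 + p) = -17082 - 219*p)
(-13 - 71)**2/g(-112) = (-13 - 71)**2/(-17082 - 219*(-112)) = (-84)**2/(-17082 + 24528) = 7056/7446 = 7056*(1/7446) = 1176/1241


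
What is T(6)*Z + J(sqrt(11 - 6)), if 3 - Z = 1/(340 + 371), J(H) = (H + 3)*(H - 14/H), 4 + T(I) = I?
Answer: -2135/711 - 27*sqrt(5)/5 ≈ -15.078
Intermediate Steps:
T(I) = -4 + I
J(H) = (3 + H)*(H - 14/H)
Z = 2132/711 (Z = 3 - 1/(340 + 371) = 3 - 1/711 = 2132/711 ≈ 2.9986)
T(6)*Z + J(sqrt(11 - 6)) = (-4 + 6)*(2132/711) + (-14 + (sqrt(11 - 6))**2 - 42/sqrt(11 - 6) + 3*sqrt(11 - 6)) = 2*(2132/711) + (-14 + (sqrt(5))**2 - 42*sqrt(5)/5 + 3*sqrt(5)) = 4264/711 + (-14 + 5 - 42*sqrt(5)/5 + 3*sqrt(5)) = 4264/711 + (-9 - 27*sqrt(5)/5) = -2135/711 - 27*sqrt(5)/5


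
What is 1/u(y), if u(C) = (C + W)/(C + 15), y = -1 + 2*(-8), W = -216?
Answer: 2/233 ≈ 0.0085837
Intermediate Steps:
y = -17 (y = -1 - 16 = -17)
u(C) = (-216 + C)/(15 + C) (u(C) = (C - 216)/(C + 15) = (-216 + C)/(15 + C))
1/u(y) = 1/((-216 - 17)/(15 - 17)) = 1/(-233/(-2)) = 1/(-½*(-233)) = 1/(233/2) = 2/233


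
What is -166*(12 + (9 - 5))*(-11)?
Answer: 29216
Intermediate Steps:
-166*(12 + (9 - 5))*(-11) = -166*(12 + 4)*(-11) = -2656*(-11) = -166*(-176) = 29216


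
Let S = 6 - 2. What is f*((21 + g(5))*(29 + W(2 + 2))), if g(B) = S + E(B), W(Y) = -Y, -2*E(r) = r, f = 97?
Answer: 109125/2 ≈ 54563.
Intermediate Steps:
E(r) = -r/2
S = 4
g(B) = 4 - B/2
f*((21 + g(5))*(29 + W(2 + 2))) = 97*((21 + (4 - ½*5))*(29 - (2 + 2))) = 97*((21 + (4 - 5/2))*(29 - 1*4)) = 97*((21 + 3/2)*(29 - 4)) = 97*((45/2)*25) = 97*(1125/2) = 109125/2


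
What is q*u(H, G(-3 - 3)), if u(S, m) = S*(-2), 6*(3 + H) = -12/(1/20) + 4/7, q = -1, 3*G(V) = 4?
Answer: -1802/21 ≈ -85.810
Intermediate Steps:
G(V) = 4/3 (G(V) = (⅓)*4 = 4/3)
H = -901/21 (H = -3 + (-12/(1/20) + 4/7)/6 = -3 + (-12/1/20 + 4*(⅐))/6 = -3 + (-12*20 + 4/7)/6 = -3 + (-240 + 4/7)/6 = -3 + (⅙)*(-1676/7) = -3 - 838/21 = -901/21 ≈ -42.905)
u(S, m) = -2*S
q*u(H, G(-3 - 3)) = -(-2)*(-901)/21 = -1*1802/21 = -1802/21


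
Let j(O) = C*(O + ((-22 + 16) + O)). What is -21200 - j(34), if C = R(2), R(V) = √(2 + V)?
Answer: -21324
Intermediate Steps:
C = 2 (C = √(2 + 2) = √4 = 2)
j(O) = -12 + 4*O (j(O) = 2*(O + ((-22 + 16) + O)) = 2*(O + (-6 + O)) = 2*(-6 + 2*O) = -12 + 4*O)
-21200 - j(34) = -21200 - (-12 + 4*34) = -21200 - (-12 + 136) = -21200 - 1*124 = -21200 - 124 = -21324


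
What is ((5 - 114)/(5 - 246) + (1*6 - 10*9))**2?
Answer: 405418225/58081 ≈ 6980.2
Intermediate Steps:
((5 - 114)/(5 - 246) + (1*6 - 10*9))**2 = (-109/(-241) + (6 - 90))**2 = (-109*(-1/241) - 84)**2 = (109/241 - 84)**2 = (-20135/241)**2 = 405418225/58081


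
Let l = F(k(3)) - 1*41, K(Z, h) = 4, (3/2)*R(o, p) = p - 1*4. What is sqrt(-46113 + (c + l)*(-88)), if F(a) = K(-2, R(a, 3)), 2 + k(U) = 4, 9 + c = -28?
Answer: 199*I ≈ 199.0*I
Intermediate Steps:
c = -37 (c = -9 - 28 = -37)
k(U) = 2 (k(U) = -2 + 4 = 2)
R(o, p) = -8/3 + 2*p/3 (R(o, p) = 2*(p - 1*4)/3 = 2*(p - 4)/3 = 2*(-4 + p)/3 = -8/3 + 2*p/3)
F(a) = 4
l = -37 (l = 4 - 1*41 = 4 - 41 = -37)
sqrt(-46113 + (c + l)*(-88)) = sqrt(-46113 + (-37 - 37)*(-88)) = sqrt(-46113 - 74*(-88)) = sqrt(-46113 + 6512) = sqrt(-39601) = 199*I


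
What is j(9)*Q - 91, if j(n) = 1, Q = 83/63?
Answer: -5650/63 ≈ -89.682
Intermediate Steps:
Q = 83/63 (Q = 83*(1/63) = 83/63 ≈ 1.3175)
j(9)*Q - 91 = 1*(83/63) - 91 = 83/63 - 91 = -5650/63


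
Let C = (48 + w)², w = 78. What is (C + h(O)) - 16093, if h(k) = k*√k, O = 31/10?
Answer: -217 + 31*√310/100 ≈ -211.54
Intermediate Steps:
O = 31/10 (O = 31*(⅒) = 31/10 ≈ 3.1000)
C = 15876 (C = (48 + 78)² = 126² = 15876)
h(k) = k^(3/2)
(C + h(O)) - 16093 = (15876 + (31/10)^(3/2)) - 16093 = (15876 + 31*√310/100) - 16093 = -217 + 31*√310/100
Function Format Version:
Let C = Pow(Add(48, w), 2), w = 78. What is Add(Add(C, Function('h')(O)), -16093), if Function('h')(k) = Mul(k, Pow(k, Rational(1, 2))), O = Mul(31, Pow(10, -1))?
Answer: Add(-217, Mul(Rational(31, 100), Pow(310, Rational(1, 2)))) ≈ -211.54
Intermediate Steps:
O = Rational(31, 10) (O = Mul(31, Rational(1, 10)) = Rational(31, 10) ≈ 3.1000)
C = 15876 (C = Pow(Add(48, 78), 2) = Pow(126, 2) = 15876)
Function('h')(k) = Pow(k, Rational(3, 2))
Add(Add(C, Function('h')(O)), -16093) = Add(Add(15876, Pow(Rational(31, 10), Rational(3, 2))), -16093) = Add(Add(15876, Mul(Rational(31, 100), Pow(310, Rational(1, 2)))), -16093) = Add(-217, Mul(Rational(31, 100), Pow(310, Rational(1, 2))))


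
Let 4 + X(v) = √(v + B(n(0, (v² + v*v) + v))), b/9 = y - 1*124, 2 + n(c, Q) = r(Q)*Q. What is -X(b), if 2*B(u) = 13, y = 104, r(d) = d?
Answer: 4 - I*√694/2 ≈ 4.0 - 13.172*I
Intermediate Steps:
n(c, Q) = -2 + Q² (n(c, Q) = -2 + Q*Q = -2 + Q²)
B(u) = 13/2 (B(u) = (½)*13 = 13/2)
b = -180 (b = 9*(104 - 1*124) = 9*(104 - 124) = 9*(-20) = -180)
X(v) = -4 + √(13/2 + v) (X(v) = -4 + √(v + 13/2) = -4 + √(13/2 + v))
-X(b) = -(-4 + √(26 + 4*(-180))/2) = -(-4 + √(26 - 720)/2) = -(-4 + √(-694)/2) = -(-4 + (I*√694)/2) = -(-4 + I*√694/2) = 4 - I*√694/2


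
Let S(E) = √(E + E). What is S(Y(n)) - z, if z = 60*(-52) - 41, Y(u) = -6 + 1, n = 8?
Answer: 3161 + I*√10 ≈ 3161.0 + 3.1623*I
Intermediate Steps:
Y(u) = -5
S(E) = √2*√E (S(E) = √(2*E) = √2*√E)
z = -3161 (z = -3120 - 41 = -3161)
S(Y(n)) - z = √2*√(-5) - 1*(-3161) = √2*(I*√5) + 3161 = I*√10 + 3161 = 3161 + I*√10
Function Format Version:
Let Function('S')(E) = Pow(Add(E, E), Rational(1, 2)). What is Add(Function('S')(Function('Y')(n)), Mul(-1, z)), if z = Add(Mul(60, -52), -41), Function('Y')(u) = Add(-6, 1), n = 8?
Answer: Add(3161, Mul(I, Pow(10, Rational(1, 2)))) ≈ Add(3161.0, Mul(3.1623, I))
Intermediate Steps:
Function('Y')(u) = -5
Function('S')(E) = Mul(Pow(2, Rational(1, 2)), Pow(E, Rational(1, 2))) (Function('S')(E) = Pow(Mul(2, E), Rational(1, 2)) = Mul(Pow(2, Rational(1, 2)), Pow(E, Rational(1, 2))))
z = -3161 (z = Add(-3120, -41) = -3161)
Add(Function('S')(Function('Y')(n)), Mul(-1, z)) = Add(Mul(Pow(2, Rational(1, 2)), Pow(-5, Rational(1, 2))), Mul(-1, -3161)) = Add(Mul(Pow(2, Rational(1, 2)), Mul(I, Pow(5, Rational(1, 2)))), 3161) = Add(Mul(I, Pow(10, Rational(1, 2))), 3161) = Add(3161, Mul(I, Pow(10, Rational(1, 2))))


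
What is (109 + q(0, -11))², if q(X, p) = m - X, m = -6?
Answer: 10609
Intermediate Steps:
q(X, p) = -6 - X
(109 + q(0, -11))² = (109 + (-6 - 1*0))² = (109 + (-6 + 0))² = (109 - 6)² = 103² = 10609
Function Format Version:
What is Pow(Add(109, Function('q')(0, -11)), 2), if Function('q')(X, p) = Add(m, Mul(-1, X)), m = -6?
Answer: 10609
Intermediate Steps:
Function('q')(X, p) = Add(-6, Mul(-1, X))
Pow(Add(109, Function('q')(0, -11)), 2) = Pow(Add(109, Add(-6, Mul(-1, 0))), 2) = Pow(Add(109, Add(-6, 0)), 2) = Pow(Add(109, -6), 2) = Pow(103, 2) = 10609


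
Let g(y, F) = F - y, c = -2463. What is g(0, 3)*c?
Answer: -7389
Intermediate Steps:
g(0, 3)*c = (3 - 1*0)*(-2463) = (3 + 0)*(-2463) = 3*(-2463) = -7389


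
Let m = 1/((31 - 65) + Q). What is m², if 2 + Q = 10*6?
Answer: 1/576 ≈ 0.0017361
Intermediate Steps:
Q = 58 (Q = -2 + 10*6 = -2 + 60 = 58)
m = 1/24 (m = 1/((31 - 65) + 58) = 1/(-34 + 58) = 1/24 ≈ 0.041667)
m² = (1/24)² = 1/576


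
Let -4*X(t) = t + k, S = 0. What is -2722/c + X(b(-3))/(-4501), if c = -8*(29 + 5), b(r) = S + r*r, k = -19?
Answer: 6125521/612136 ≈ 10.007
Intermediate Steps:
b(r) = r² (b(r) = 0 + r*r = 0 + r² = r²)
X(t) = 19/4 - t/4 (X(t) = -(t - 19)/4 = -(-19 + t)/4 = 19/4 - t/4)
c = -272 (c = -8*34 = -272)
-2722/c + X(b(-3))/(-4501) = -2722/(-272) + (19/4 - ¼*(-3)²)/(-4501) = -2722*(-1/272) + (19/4 - ¼*9)*(-1/4501) = 1361/136 + (19/4 - 9/4)*(-1/4501) = 1361/136 + (5/2)*(-1/4501) = 1361/136 - 5/9002 = 6125521/612136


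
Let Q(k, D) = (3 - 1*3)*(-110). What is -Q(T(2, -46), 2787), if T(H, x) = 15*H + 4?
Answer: 0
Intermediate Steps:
T(H, x) = 4 + 15*H
Q(k, D) = 0 (Q(k, D) = (3 - 3)*(-110) = 0*(-110) = 0)
-Q(T(2, -46), 2787) = -1*0 = 0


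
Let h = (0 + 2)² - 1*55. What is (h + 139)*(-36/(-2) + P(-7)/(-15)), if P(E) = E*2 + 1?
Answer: 24904/15 ≈ 1660.3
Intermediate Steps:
P(E) = 1 + 2*E (P(E) = 2*E + 1 = 1 + 2*E)
h = -51 (h = 2² - 55 = 4 - 55 = -51)
(h + 139)*(-36/(-2) + P(-7)/(-15)) = (-51 + 139)*(-36/(-2) + (1 + 2*(-7))/(-15)) = 88*(-36*(-½) + (1 - 14)*(-1/15)) = 88*(18 - 13*(-1/15)) = 88*(18 + 13/15) = 88*(283/15) = 24904/15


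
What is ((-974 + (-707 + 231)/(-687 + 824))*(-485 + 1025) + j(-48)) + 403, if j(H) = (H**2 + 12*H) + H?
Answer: -72028189/137 ≈ -5.2575e+5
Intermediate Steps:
j(H) = H**2 + 13*H
((-974 + (-707 + 231)/(-687 + 824))*(-485 + 1025) + j(-48)) + 403 = ((-974 + (-707 + 231)/(-687 + 824))*(-485 + 1025) - 48*(13 - 48)) + 403 = ((-974 - 476/137)*540 - 48*(-35)) + 403 = ((-974 - 476*1/137)*540 + 1680) + 403 = ((-974 - 476/137)*540 + 1680) + 403 = (-133914/137*540 + 1680) + 403 = (-72313560/137 + 1680) + 403 = -72083400/137 + 403 = -72028189/137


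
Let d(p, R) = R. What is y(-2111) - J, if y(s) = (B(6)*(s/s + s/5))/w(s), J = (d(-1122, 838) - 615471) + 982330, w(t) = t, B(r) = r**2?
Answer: -3880966019/10555 ≈ -3.6769e+5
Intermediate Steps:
J = 367697 (J = (838 - 615471) + 982330 = -614633 + 982330 = 367697)
y(s) = (36 + 36*s/5)/s (y(s) = (6**2*(s/s + s/5))/s = (36*(1 + s*(1/5)))/s = (36*(1 + s/5))/s = (36 + 36*s/5)/s)
y(-2111) - J = (36/5 + 36/(-2111)) - 1*367697 = (36/5 + 36*(-1/2111)) - 367697 = (36/5 - 36/2111) - 367697 = 75816/10555 - 367697 = -3880966019/10555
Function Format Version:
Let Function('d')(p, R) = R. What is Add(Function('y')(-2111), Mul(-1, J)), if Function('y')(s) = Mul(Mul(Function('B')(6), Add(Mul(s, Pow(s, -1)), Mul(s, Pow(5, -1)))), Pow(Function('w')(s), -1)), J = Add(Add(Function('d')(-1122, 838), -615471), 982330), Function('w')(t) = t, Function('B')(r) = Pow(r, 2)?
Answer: Rational(-3880966019, 10555) ≈ -3.6769e+5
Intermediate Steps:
J = 367697 (J = Add(Add(838, -615471), 982330) = Add(-614633, 982330) = 367697)
Function('y')(s) = Mul(Pow(s, -1), Add(36, Mul(Rational(36, 5), s))) (Function('y')(s) = Mul(Mul(Pow(6, 2), Add(Mul(s, Pow(s, -1)), Mul(s, Pow(5, -1)))), Pow(s, -1)) = Mul(Mul(36, Add(1, Mul(s, Rational(1, 5)))), Pow(s, -1)) = Mul(Mul(36, Add(1, Mul(Rational(1, 5), s))), Pow(s, -1)) = Mul(Add(36, Mul(Rational(36, 5), s)), Pow(s, -1)) = Mul(Pow(s, -1), Add(36, Mul(Rational(36, 5), s))))
Add(Function('y')(-2111), Mul(-1, J)) = Add(Add(Rational(36, 5), Mul(36, Pow(-2111, -1))), Mul(-1, 367697)) = Add(Add(Rational(36, 5), Mul(36, Rational(-1, 2111))), -367697) = Add(Add(Rational(36, 5), Rational(-36, 2111)), -367697) = Add(Rational(75816, 10555), -367697) = Rational(-3880966019, 10555)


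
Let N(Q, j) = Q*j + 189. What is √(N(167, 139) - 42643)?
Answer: I*√19241 ≈ 138.71*I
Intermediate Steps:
N(Q, j) = 189 + Q*j
√(N(167, 139) - 42643) = √((189 + 167*139) - 42643) = √((189 + 23213) - 42643) = √(23402 - 42643) = √(-19241) = I*√19241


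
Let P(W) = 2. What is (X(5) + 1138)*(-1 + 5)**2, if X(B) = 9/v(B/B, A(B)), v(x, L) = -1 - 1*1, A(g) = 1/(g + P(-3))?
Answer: 18136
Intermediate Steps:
A(g) = 1/(2 + g) (A(g) = 1/(g + 2) = 1/(2 + g))
v(x, L) = -2 (v(x, L) = -1 - 1 = -2)
X(B) = -9/2 (X(B) = 9/(-2) = 9*(-1/2) = -9/2)
(X(5) + 1138)*(-1 + 5)**2 = (-9/2 + 1138)*(-1 + 5)**2 = (2267/2)*4**2 = (2267/2)*16 = 18136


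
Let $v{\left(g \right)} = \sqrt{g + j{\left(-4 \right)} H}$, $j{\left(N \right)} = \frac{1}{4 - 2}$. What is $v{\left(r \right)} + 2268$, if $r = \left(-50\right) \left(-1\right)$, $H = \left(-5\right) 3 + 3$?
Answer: $2268 + 2 \sqrt{11} \approx 2274.6$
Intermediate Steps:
$j{\left(N \right)} = \frac{1}{2}$
$H = -12$ ($H = -15 + 3 = -12$)
$r = 50$
$v{\left(g \right)} = \sqrt{-6 + g}$ ($v{\left(g \right)} = \sqrt{g + \frac{1}{2} \left(-12\right)} = \sqrt{g - 6} = \sqrt{-6 + g}$)
$v{\left(r \right)} + 2268 = \sqrt{-6 + 50} + 2268 = \sqrt{44} + 2268 = 2 \sqrt{11} + 2268 = 2268 + 2 \sqrt{11}$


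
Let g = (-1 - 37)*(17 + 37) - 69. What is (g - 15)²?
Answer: 4562496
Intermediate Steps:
g = -2121 (g = -38*54 - 69 = -2052 - 69 = -2121)
(g - 15)² = (-2121 - 15)² = (-2136)² = 4562496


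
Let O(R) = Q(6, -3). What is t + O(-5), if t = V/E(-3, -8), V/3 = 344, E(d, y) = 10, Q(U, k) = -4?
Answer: 496/5 ≈ 99.200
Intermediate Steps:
O(R) = -4
V = 1032 (V = 3*344 = 1032)
t = 516/5 (t = 1032/10 = 1032*(⅒) = 516/5 ≈ 103.20)
t + O(-5) = 516/5 - 4 = 496/5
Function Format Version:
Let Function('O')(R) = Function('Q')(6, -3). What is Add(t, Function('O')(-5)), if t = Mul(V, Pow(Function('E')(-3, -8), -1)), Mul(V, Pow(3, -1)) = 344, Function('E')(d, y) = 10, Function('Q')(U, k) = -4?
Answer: Rational(496, 5) ≈ 99.200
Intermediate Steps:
Function('O')(R) = -4
V = 1032 (V = Mul(3, 344) = 1032)
t = Rational(516, 5) (t = Mul(1032, Pow(10, -1)) = Mul(1032, Rational(1, 10)) = Rational(516, 5) ≈ 103.20)
Add(t, Function('O')(-5)) = Add(Rational(516, 5), -4) = Rational(496, 5)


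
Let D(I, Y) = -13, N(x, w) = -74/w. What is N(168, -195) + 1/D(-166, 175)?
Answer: 59/195 ≈ 0.30256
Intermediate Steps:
N(168, -195) + 1/D(-166, 175) = -74/(-195) + 1/(-13) = -74*(-1/195) - 1/13 = 74/195 - 1/13 = 59/195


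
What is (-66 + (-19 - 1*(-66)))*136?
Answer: -2584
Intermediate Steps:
(-66 + (-19 - 1*(-66)))*136 = (-66 + (-19 + 66))*136 = (-66 + 47)*136 = -19*136 = -2584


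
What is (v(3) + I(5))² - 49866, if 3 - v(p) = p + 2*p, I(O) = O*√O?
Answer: -49705 - 60*√5 ≈ -49839.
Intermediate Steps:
I(O) = O^(3/2)
v(p) = 3 - 3*p (v(p) = 3 - (p + 2*p) = 3 - 3*p)
(v(3) + I(5))² - 49866 = ((3 - 3*3) + 5^(3/2))² - 49866 = ((3 - 9) + 5*√5)² - 49866 = (-6 + 5*√5)² - 49866 = -49866 + (-6 + 5*√5)²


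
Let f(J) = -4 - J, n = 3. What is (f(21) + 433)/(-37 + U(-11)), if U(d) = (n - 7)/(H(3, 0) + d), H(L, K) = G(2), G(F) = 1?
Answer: -680/61 ≈ -11.148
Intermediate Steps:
H(L, K) = 1
U(d) = -4/(1 + d) (U(d) = (3 - 7)/(1 + d) = -4/(1 + d))
(f(21) + 433)/(-37 + U(-11)) = ((-4 - 1*21) + 433)/(-37 - 4/(1 - 11)) = ((-4 - 21) + 433)/(-37 - 4/(-10)) = (-25 + 433)/(-37 - 4*(-⅒)) = 408/(-37 + ⅖) = 408/(-183/5) = 408*(-5/183) = -680/61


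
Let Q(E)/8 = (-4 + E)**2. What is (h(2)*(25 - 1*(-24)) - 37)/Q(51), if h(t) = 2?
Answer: 61/17672 ≈ 0.0034518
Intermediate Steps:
Q(E) = 8*(-4 + E)**2
(h(2)*(25 - 1*(-24)) - 37)/Q(51) = (2*(25 - 1*(-24)) - 37)/((8*(-4 + 51)**2)) = (2*(25 + 24) - 37)/((8*47**2)) = (2*49 - 37)/((8*2209)) = (98 - 37)/17672 = 61*(1/17672) = 61/17672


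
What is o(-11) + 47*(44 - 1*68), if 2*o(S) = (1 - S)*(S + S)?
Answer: -1260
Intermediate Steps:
o(S) = S*(1 - S) (o(S) = ((1 - S)*(S + S))/2 = ((1 - S)*(2*S))/2 = (2*S*(1 - S))/2 = S*(1 - S))
o(-11) + 47*(44 - 1*68) = -11*(1 - 1*(-11)) + 47*(44 - 1*68) = -11*(1 + 11) + 47*(44 - 68) = -11*12 + 47*(-24) = -132 - 1128 = -1260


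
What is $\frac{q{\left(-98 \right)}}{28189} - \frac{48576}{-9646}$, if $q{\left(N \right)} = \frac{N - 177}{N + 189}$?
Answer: $\frac{684639857}{135955547} \approx 5.0358$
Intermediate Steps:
$q{\left(N \right)} = \frac{-177 + N}{189 + N}$
$\frac{q{\left(-98 \right)}}{28189} - \frac{48576}{-9646} = \frac{\frac{1}{189 - 98} \left(-177 - 98\right)}{28189} - \frac{48576}{-9646} = \frac{1}{91} \left(-275\right) \frac{1}{28189} - - \frac{24288}{4823} = \frac{1}{91} \left(-275\right) \frac{1}{28189} + \frac{24288}{4823} = \left(- \frac{275}{91}\right) \frac{1}{28189} + \frac{24288}{4823} = - \frac{275}{2565199} + \frac{24288}{4823} = \frac{684639857}{135955547}$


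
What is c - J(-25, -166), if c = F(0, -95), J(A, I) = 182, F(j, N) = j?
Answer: -182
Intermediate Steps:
c = 0
c - J(-25, -166) = 0 - 1*182 = 0 - 182 = -182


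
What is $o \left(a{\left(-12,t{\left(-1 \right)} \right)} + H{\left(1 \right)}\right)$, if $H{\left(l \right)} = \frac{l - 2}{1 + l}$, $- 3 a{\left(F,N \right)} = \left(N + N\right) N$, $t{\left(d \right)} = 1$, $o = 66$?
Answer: $-77$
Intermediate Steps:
$a{\left(F,N \right)} = - \frac{2 N^{2}}{3}$ ($a{\left(F,N \right)} = - \frac{\left(N + N\right) N}{3} = - \frac{2 N N}{3} = - \frac{2 N^{2}}{3}$)
$H{\left(l \right)} = \frac{-2 + l}{1 + l}$
$o \left(a{\left(-12,t{\left(-1 \right)} \right)} + H{\left(1 \right)}\right) = 66 \left(- \frac{2 \cdot 1^{2}}{3} + \frac{-2 + 1}{1 + 1}\right) = 66 \left(\left(- \frac{2}{3}\right) 1 + \frac{1}{2} \left(-1\right)\right) = 66 \left(- \frac{2}{3} + \frac{1}{2} \left(-1\right)\right) = 66 \left(- \frac{2}{3} - \frac{1}{2}\right) = 66 \left(- \frac{7}{6}\right) = -77$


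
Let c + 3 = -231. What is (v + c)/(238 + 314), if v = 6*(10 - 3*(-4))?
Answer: -17/92 ≈ -0.18478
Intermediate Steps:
c = -234 (c = -3 - 231 = -234)
v = 132 (v = 6*(10 + 12) = 6*22 = 132)
(v + c)/(238 + 314) = (132 - 234)/(238 + 314) = -102/552 = -102*1/552 = -17/92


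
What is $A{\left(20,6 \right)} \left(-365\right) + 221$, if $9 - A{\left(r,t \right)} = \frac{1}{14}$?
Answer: $- \frac{42531}{14} \approx -3037.9$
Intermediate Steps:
$A{\left(r,t \right)} = \frac{125}{14}$ ($A{\left(r,t \right)} = 9 - \frac{1}{14} = \frac{125}{14}$)
$A{\left(20,6 \right)} \left(-365\right) + 221 = \frac{125}{14} \left(-365\right) + 221 = - \frac{45625}{14} + 221 = - \frac{42531}{14}$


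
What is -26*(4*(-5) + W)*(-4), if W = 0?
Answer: -2080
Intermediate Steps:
-26*(4*(-5) + W)*(-4) = -26*(4*(-5) + 0)*(-4) = -26*(-20 + 0)*(-4) = -26*(-20)*(-4) = 520*(-4) = -2080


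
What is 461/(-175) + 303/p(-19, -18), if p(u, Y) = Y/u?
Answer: 333059/1050 ≈ 317.20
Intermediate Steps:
461/(-175) + 303/p(-19, -18) = 461/(-175) + 303/((-18/(-19))) = 461*(-1/175) + 303/((-18*(-1/19))) = -461/175 + 303/(18/19) = -461/175 + 303*(19/18) = -461/175 + 1919/6 = 333059/1050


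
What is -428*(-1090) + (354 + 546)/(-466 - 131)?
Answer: 92837180/199 ≈ 4.6652e+5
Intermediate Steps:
-428*(-1090) + (354 + 546)/(-466 - 131) = 466520 + 900/(-597) = 466520 + 900*(-1/597) = 466520 - 300/199 = 92837180/199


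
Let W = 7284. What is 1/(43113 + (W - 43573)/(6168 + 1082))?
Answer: 7250/312532961 ≈ 2.3198e-5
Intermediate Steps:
1/(43113 + (W - 43573)/(6168 + 1082)) = 1/(43113 + (7284 - 43573)/(6168 + 1082)) = 1/(43113 - 36289/7250) = 1/(312532961/7250) = 7250/312532961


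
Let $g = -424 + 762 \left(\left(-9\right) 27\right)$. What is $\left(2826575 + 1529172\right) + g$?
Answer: $4170157$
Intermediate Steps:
$g = -185590$ ($g = -424 + 762 \left(-243\right) = -424 - 185166 = -185590$)
$\left(2826575 + 1529172\right) + g = \left(2826575 + 1529172\right) - 185590 = 4355747 - 185590 = 4170157$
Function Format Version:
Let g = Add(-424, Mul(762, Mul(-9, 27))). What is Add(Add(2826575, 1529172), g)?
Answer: 4170157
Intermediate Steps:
g = -185590 (g = Add(-424, Mul(762, -243)) = Add(-424, -185166) = -185590)
Add(Add(2826575, 1529172), g) = Add(Add(2826575, 1529172), -185590) = Add(4355747, -185590) = 4170157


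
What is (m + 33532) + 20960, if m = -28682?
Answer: 25810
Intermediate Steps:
(m + 33532) + 20960 = (-28682 + 33532) + 20960 = 4850 + 20960 = 25810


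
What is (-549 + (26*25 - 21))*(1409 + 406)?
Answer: 145200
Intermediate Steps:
(-549 + (26*25 - 21))*(1409 + 406) = (-549 + (650 - 21))*1815 = (-549 + 629)*1815 = 80*1815 = 145200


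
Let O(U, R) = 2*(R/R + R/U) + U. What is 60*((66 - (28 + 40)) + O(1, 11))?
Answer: 1380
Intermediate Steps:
O(U, R) = 2 + U + 2*R/U (O(U, R) = 2*(1 + R/U) + U = (2 + 2*R/U) + U = 2 + U + 2*R/U)
60*((66 - (28 + 40)) + O(1, 11)) = 60*((66 - (28 + 40)) + (2 + 1 + 2*11/1)) = 60*((66 - 1*68) + (2 + 1 + 2*11*1)) = 60*((66 - 68) + (2 + 1 + 22)) = 60*(-2 + 25) = 60*23 = 1380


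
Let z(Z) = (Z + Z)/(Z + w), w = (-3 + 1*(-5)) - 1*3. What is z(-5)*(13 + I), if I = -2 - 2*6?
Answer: -5/8 ≈ -0.62500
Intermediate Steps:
w = -11 (w = (-3 - 5) - 3 = -8 - 3 = -11)
I = -14 (I = -2 - 12 = -14)
z(Z) = 2*Z/(-11 + Z) (z(Z) = (Z + Z)/(Z - 11) = (2*Z)/(-11 + Z) = 2*Z/(-11 + Z))
z(-5)*(13 + I) = (2*(-5)/(-11 - 5))*(13 - 14) = (2*(-5)/(-16))*(-1) = (2*(-5)*(-1/16))*(-1) = (5/8)*(-1) = -5/8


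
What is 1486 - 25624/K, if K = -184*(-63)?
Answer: 2150011/1449 ≈ 1483.8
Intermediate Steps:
K = 11592
1486 - 25624/K = 1486 - 25624/11592 = 1486 - 1*3203/1449 = 1486 - 3203/1449 = 2150011/1449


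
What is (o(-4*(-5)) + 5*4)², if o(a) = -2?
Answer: 324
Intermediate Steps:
(o(-4*(-5)) + 5*4)² = (-2 + 5*4)² = (-2 + 20)² = 18² = 324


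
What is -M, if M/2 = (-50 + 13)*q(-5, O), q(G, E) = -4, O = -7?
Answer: -296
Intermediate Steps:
M = 296 (M = 2*((-50 + 13)*(-4)) = 2*(-37*(-4)) = 2*148 = 296)
-M = -1*296 = -296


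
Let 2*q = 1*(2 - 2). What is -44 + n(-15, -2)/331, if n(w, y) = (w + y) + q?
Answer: -14581/331 ≈ -44.051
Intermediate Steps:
q = 0 (q = (1*(2 - 2))/2 = (1*0)/2 = (½)*0 = 0)
n(w, y) = w + y (n(w, y) = (w + y) + 0 = w + y)
-44 + n(-15, -2)/331 = -44 + (-15 - 2)/331 = -44 - 17*1/331 = -44 - 17/331 = -14581/331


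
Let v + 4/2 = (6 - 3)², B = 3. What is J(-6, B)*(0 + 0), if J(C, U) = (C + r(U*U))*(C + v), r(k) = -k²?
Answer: 0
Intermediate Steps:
v = 7 (v = -2 + (6 - 3)² = -2 + 3² = -2 + 9 = 7)
J(C, U) = (7 + C)*(C - U⁴) (J(C, U) = (C - (U*U)²)*(C + 7) = (C - (U²)²)*(7 + C) = (C - U⁴)*(7 + C) = (7 + C)*(C - U⁴))
J(-6, B)*(0 + 0) = ((-6)² - 7*3⁴ + 7*(-6) - 1*(-6)*3⁴)*(0 + 0) = (36 - 7*81 - 42 - 1*(-6)*81)*0 = (36 - 567 - 42 + 486)*0 = -87*0 = 0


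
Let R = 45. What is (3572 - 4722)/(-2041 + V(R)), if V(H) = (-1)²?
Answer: 115/204 ≈ 0.56373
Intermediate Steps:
V(H) = 1
(3572 - 4722)/(-2041 + V(R)) = (3572 - 4722)/(-2041 + 1) = -1150/(-2040) = -1150*(-1/2040) = 115/204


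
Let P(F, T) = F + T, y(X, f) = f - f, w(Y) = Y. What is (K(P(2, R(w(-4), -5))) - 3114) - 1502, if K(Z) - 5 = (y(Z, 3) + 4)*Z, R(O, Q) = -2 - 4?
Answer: -4627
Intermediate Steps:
R(O, Q) = -6
y(X, f) = 0
K(Z) = 5 + 4*Z (K(Z) = 5 + (0 + 4)*Z = 5 + 4*Z)
(K(P(2, R(w(-4), -5))) - 3114) - 1502 = ((5 + 4*(2 - 6)) - 3114) - 1502 = ((5 + 4*(-4)) - 3114) - 1502 = ((5 - 16) - 3114) - 1502 = (-11 - 3114) - 1502 = -3125 - 1502 = -4627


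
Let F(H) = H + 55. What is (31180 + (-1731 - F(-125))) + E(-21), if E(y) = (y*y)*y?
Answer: 20258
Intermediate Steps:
E(y) = y³ (E(y) = y²*y = y³)
F(H) = 55 + H
(31180 + (-1731 - F(-125))) + E(-21) = (31180 + (-1731 - (55 - 125))) + (-21)³ = (31180 + (-1731 - 1*(-70))) - 9261 = (31180 + (-1731 + 70)) - 9261 = (31180 - 1661) - 9261 = 29519 - 9261 = 20258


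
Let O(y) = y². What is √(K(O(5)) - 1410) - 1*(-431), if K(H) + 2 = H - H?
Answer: 431 + 2*I*√353 ≈ 431.0 + 37.577*I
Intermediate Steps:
K(H) = -2 (K(H) = -2 + (H - H) = -2 + 0 = -2)
√(K(O(5)) - 1410) - 1*(-431) = √(-2 - 1410) - 1*(-431) = √(-1412) + 431 = 2*I*√353 + 431 = 431 + 2*I*√353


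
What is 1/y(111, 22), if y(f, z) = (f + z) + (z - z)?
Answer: 1/133 ≈ 0.0075188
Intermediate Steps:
y(f, z) = f + z (y(f, z) = (f + z) + 0 = f + z)
1/y(111, 22) = 1/(111 + 22) = 1/133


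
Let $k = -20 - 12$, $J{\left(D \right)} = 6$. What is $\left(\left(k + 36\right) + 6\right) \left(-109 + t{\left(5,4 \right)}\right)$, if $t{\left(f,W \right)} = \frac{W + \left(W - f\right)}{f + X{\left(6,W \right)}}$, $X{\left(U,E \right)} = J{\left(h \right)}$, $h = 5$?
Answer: $- \frac{11960}{11} \approx -1087.3$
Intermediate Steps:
$k = -32$
$X{\left(U,E \right)} = 6$
$t{\left(f,W \right)} = \frac{- f + 2 W}{6 + f}$ ($t{\left(f,W \right)} = \frac{W + \left(W - f\right)}{f + 6} = \frac{- f + 2 W}{6 + f}$)
$\left(\left(k + 36\right) + 6\right) \left(-109 + t{\left(5,4 \right)}\right) = \left(\left(-32 + 36\right) + 6\right) \left(-109 + \frac{\left(-1\right) 5 + 2 \cdot 4}{6 + 5}\right) = \left(4 + 6\right) \left(-109 + \frac{-5 + 8}{11}\right) = 10 \left(-109 + \frac{1}{11} \cdot 3\right) = 10 \left(-109 + \frac{3}{11}\right) = 10 \left(- \frac{1196}{11}\right) = - \frac{11960}{11}$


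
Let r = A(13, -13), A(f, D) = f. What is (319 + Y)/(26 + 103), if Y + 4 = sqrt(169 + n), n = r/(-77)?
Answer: 105/43 + 10*sqrt(10010)/9933 ≈ 2.5426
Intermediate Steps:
r = 13
n = -13/77 (n = 13/(-77) = 13*(-1/77) = -13/77 ≈ -0.16883)
Y = -4 + 10*sqrt(10010)/77 (Y = -4 + sqrt(169 - 13/77) = -4 + sqrt(13000/77) = -4 + 10*sqrt(10010)/77 ≈ 8.9935)
(319 + Y)/(26 + 103) = (319 + (-4 + 10*sqrt(10010)/77))/(26 + 103) = (315 + 10*sqrt(10010)/77)/129 = 105/43 + 10*sqrt(10010)/9933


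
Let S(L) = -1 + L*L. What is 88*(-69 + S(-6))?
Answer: -2992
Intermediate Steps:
S(L) = -1 + L²
88*(-69 + S(-6)) = 88*(-69 + (-1 + (-6)²)) = 88*(-69 + (-1 + 36)) = 88*(-69 + 35) = 88*(-34) = -2992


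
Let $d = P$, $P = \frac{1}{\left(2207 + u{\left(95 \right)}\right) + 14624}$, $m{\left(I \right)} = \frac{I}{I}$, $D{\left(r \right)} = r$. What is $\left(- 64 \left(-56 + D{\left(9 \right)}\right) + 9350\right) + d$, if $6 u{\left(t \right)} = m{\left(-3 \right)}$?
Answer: $\frac{1247997352}{100987} \approx 12358.0$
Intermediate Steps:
$m{\left(I \right)} = 1$
$u{\left(t \right)} = \frac{1}{6}$ ($u{\left(t \right)} = \frac{1}{6} \cdot 1 = \frac{1}{6}$)
$P = \frac{6}{100987}$ ($P = \frac{1}{\left(2207 + \frac{1}{6}\right) + 14624} = \frac{1}{\frac{13243}{6} + 14624} = \frac{1}{\frac{100987}{6}} = \frac{6}{100987} \approx 5.9414 \cdot 10^{-5}$)
$d = \frac{6}{100987} \approx 5.9414 \cdot 10^{-5}$
$\left(- 64 \left(-56 + D{\left(9 \right)}\right) + 9350\right) + d = \left(- 64 \left(-56 + 9\right) + 9350\right) + \frac{6}{100987} = \left(\left(-64\right) \left(-47\right) + 9350\right) + \frac{6}{100987} = \left(3008 + 9350\right) + \frac{6}{100987} = 12358 + \frac{6}{100987} = \frac{1247997352}{100987}$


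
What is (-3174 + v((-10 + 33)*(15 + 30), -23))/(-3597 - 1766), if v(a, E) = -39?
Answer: 3213/5363 ≈ 0.59910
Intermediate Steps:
(-3174 + v((-10 + 33)*(15 + 30), -23))/(-3597 - 1766) = (-3174 - 39)/(-3597 - 1766) = -3213/(-5363) = -3213*(-1/5363) = 3213/5363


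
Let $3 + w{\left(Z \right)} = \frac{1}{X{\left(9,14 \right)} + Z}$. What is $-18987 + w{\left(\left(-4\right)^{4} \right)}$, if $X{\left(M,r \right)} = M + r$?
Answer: $- \frac{5298209}{279} \approx -18990.0$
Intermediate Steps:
$w{\left(Z \right)} = -3 + \frac{1}{23 + Z}$ ($w{\left(Z \right)} = -3 + \frac{1}{\left(9 + 14\right) + Z} = -3 + \frac{1}{23 + Z}$)
$-18987 + w{\left(\left(-4\right)^{4} \right)} = -18987 + \frac{-68 - 3 \left(-4\right)^{4}}{23 + \left(-4\right)^{4}} = -18987 + \frac{-68 - 768}{23 + 256} = -18987 + \frac{-68 - 768}{279} = -18987 + \frac{1}{279} \left(-836\right) = -18987 - \frac{836}{279} = - \frac{5298209}{279}$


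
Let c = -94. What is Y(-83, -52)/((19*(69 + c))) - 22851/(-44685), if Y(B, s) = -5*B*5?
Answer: -363854/94335 ≈ -3.8570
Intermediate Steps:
Y(B, s) = -25*B
Y(-83, -52)/((19*(69 + c))) - 22851/(-44685) = (-25*(-83))/((19*(69 - 94))) - 22851/(-44685) = 2075/((19*(-25))) - 22851*(-1/44685) = 2075/(-475) + 2539/4965 = 2075*(-1/475) + 2539/4965 = -83/19 + 2539/4965 = -363854/94335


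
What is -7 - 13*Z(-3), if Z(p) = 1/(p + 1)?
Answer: -½ ≈ -0.50000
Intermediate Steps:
Z(p) = 1/(1 + p)
-7 - 13*Z(-3) = -7 - 13/(1 - 3) = -7 - 13/(-2) = -7 - 13*(-½) = -7 + 13/2 = -½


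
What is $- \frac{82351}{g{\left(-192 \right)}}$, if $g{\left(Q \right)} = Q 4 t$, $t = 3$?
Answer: $\frac{82351}{2304} \approx 35.743$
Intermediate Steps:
$g{\left(Q \right)} = 12 Q$ ($g{\left(Q \right)} = Q 4 \cdot 3 = 4 Q 3 = 12 Q$)
$- \frac{82351}{g{\left(-192 \right)}} = - \frac{82351}{12 \left(-192\right)} = - \frac{82351}{-2304} = \left(-82351\right) \left(- \frac{1}{2304}\right) = \frac{82351}{2304}$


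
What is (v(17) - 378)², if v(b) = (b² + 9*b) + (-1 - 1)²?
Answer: 4624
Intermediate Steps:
v(b) = 4 + b² + 9*b (v(b) = (b² + 9*b) + (-2)² = (b² + 9*b) + 4 = 4 + b² + 9*b)
(v(17) - 378)² = ((4 + 17² + 9*17) - 378)² = ((4 + 289 + 153) - 378)² = (446 - 378)² = 68² = 4624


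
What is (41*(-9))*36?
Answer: -13284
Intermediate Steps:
(41*(-9))*36 = -369*36 = -13284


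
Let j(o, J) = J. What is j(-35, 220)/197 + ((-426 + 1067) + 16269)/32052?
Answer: 5191355/3157122 ≈ 1.6443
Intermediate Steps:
j(-35, 220)/197 + ((-426 + 1067) + 16269)/32052 = 220/197 + ((-426 + 1067) + 16269)/32052 = 220*(1/197) + (641 + 16269)*(1/32052) = 220/197 + 16910*(1/32052) = 220/197 + 8455/16026 = 5191355/3157122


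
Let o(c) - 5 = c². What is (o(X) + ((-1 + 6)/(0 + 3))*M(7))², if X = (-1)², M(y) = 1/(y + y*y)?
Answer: 1026169/28224 ≈ 36.358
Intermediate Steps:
M(y) = 1/(y + y²)
X = 1
o(c) = 5 + c²
(o(X) + ((-1 + 6)/(0 + 3))*M(7))² = ((5 + 1²) + ((-1 + 6)/(0 + 3))*(1/(7*(1 + 7))))² = ((5 + 1) + (5/3)*((⅐)/8))² = (6 + (5*(⅓))*((⅐)*(⅛)))² = (6 + (5/3)*(1/56))² = (6 + 5/168)² = (1013/168)² = 1026169/28224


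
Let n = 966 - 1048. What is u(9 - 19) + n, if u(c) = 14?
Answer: -68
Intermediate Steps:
n = -82
u(9 - 19) + n = 14 - 82 = -68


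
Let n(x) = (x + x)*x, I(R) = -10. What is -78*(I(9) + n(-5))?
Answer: -3120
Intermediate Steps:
n(x) = 2*x² (n(x) = (2*x)*x = 2*x²)
-78*(I(9) + n(-5)) = -78*(-10 + 2*(-5)²) = -78*(-10 + 2*25) = -78*(-10 + 50) = -78*40 = -3120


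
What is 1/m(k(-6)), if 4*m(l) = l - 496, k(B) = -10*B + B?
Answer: -2/221 ≈ -0.0090498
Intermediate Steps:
k(B) = -9*B
m(l) = -124 + l/4 (m(l) = (l - 496)/4 = (-496 + l)/4 = -124 + l/4)
1/m(k(-6)) = 1/(-124 + (-9*(-6))/4) = 1/(-124 + (¼)*54) = 1/(-124 + 27/2) = 1/(-221/2) = -2/221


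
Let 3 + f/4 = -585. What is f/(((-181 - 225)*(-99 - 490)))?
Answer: -168/17081 ≈ -0.0098355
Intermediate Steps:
f = -2352 (f = -12 + 4*(-585) = -12 - 2340 = -2352)
f/(((-181 - 225)*(-99 - 490))) = -2352*1/((-181 - 225)*(-99 - 490)) = -2352/((-406*(-589))) = -2352/239134 = -2352*1/239134 = -168/17081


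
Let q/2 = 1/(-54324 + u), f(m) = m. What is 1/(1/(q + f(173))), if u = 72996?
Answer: 1615129/9336 ≈ 173.00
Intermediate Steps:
q = 1/9336 (q = 2/(-54324 + 72996) = 2/18672 = 2*(1/18672) = 1/9336 ≈ 0.00010711)
1/(1/(q + f(173))) = 1/(1/(1/9336 + 173)) = 1/(1/(1615129/9336)) = 1/(9336/1615129) = 1615129/9336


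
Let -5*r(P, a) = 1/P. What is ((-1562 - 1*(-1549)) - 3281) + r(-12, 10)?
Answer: -197639/60 ≈ -3294.0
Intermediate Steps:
r(P, a) = -1/(5*P)
((-1562 - 1*(-1549)) - 3281) + r(-12, 10) = ((-1562 - 1*(-1549)) - 3281) - 1/5/(-12) = ((-1562 + 1549) - 3281) - 1/5*(-1/12) = (-13 - 3281) + 1/60 = -3294 + 1/60 = -197639/60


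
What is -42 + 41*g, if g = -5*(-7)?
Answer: 1393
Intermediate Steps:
g = 35
-42 + 41*g = -42 + 41*35 = -42 + 1435 = 1393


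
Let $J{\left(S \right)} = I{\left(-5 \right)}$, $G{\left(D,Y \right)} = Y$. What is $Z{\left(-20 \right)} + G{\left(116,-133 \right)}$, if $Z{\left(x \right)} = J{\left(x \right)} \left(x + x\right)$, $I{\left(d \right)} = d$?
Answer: $67$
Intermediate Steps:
$J{\left(S \right)} = -5$
$Z{\left(x \right)} = - 10 x$ ($Z{\left(x \right)} = - 5 \left(x + x\right) = - 5 \cdot 2 x = - 10 x$)
$Z{\left(-20 \right)} + G{\left(116,-133 \right)} = \left(-10\right) \left(-20\right) - 133 = 200 - 133 = 67$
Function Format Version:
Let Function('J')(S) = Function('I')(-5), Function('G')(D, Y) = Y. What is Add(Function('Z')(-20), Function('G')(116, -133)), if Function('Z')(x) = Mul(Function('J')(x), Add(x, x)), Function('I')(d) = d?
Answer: 67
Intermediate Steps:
Function('J')(S) = -5
Function('Z')(x) = Mul(-10, x) (Function('Z')(x) = Mul(-5, Add(x, x)) = Mul(-5, Mul(2, x)) = Mul(-10, x))
Add(Function('Z')(-20), Function('G')(116, -133)) = Add(Mul(-10, -20), -133) = Add(200, -133) = 67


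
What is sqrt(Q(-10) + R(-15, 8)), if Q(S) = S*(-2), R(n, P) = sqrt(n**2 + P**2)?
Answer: sqrt(37) ≈ 6.0828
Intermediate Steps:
R(n, P) = sqrt(P**2 + n**2)
Q(S) = -2*S
sqrt(Q(-10) + R(-15, 8)) = sqrt(-2*(-10) + sqrt(8**2 + (-15)**2)) = sqrt(20 + sqrt(64 + 225)) = sqrt(20 + sqrt(289)) = sqrt(20 + 17) = sqrt(37)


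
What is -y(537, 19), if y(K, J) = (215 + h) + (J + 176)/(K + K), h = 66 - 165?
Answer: -41593/358 ≈ -116.18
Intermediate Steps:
h = -99
y(K, J) = 116 + (176 + J)/(2*K) (y(K, J) = (215 - 99) + (J + 176)/(K + K) = 116 + (176 + J)/((2*K)) = 116 + (176 + J)*(1/(2*K)) = 116 + (176 + J)/(2*K))
-y(537, 19) = -(176 + 19 + 232*537)/(2*537) = -(176 + 19 + 124584)/(2*537) = -124779/(2*537) = -1*41593/358 = -41593/358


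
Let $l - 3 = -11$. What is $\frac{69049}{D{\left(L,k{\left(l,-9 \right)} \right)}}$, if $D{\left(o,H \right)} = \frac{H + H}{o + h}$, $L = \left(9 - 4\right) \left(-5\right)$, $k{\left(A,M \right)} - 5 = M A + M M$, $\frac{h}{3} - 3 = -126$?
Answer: $- \frac{13602653}{158} \approx -86093.0$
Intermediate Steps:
$l = -8$ ($l = 3 - 11 = -8$)
$h = -369$ ($h = 9 + 3 \left(-126\right) = 9 - 378 = -369$)
$k{\left(A,M \right)} = 5 + M^{2} + A M$ ($k{\left(A,M \right)} = 5 + \left(M A + M M\right) = 5 + \left(A M + M^{2}\right) = 5 + \left(M^{2} + A M\right) = 5 + M^{2} + A M$)
$L = -25$ ($L = 5 \left(-5\right) = -25$)
$D{\left(o,H \right)} = \frac{2 H}{-369 + o}$ ($D{\left(o,H \right)} = \frac{H + H}{o - 369} = \frac{2 H}{-369 + o}$)
$\frac{69049}{D{\left(L,k{\left(l,-9 \right)} \right)}} = \frac{69049}{2 \left(5 + \left(-9\right)^{2} - -72\right) \frac{1}{-369 - 25}} = \frac{69049}{2 \left(5 + 81 + 72\right) \frac{1}{-394}} = \frac{69049}{2 \cdot 158 \left(- \frac{1}{394}\right)} = \frac{69049}{- \frac{158}{197}} = 69049 \left(- \frac{197}{158}\right) = - \frac{13602653}{158}$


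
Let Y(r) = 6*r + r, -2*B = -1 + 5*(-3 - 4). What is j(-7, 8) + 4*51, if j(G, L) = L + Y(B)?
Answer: 338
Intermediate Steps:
B = 18 (B = -(-1 + 5*(-3 - 4))/2 = -(-1 + 5*(-7))/2 = -(-1 - 35)/2 = -1/2*(-36) = 18)
Y(r) = 7*r
j(G, L) = 126 + L (j(G, L) = L + 7*18 = L + 126 = 126 + L)
j(-7, 8) + 4*51 = (126 + 8) + 4*51 = 134 + 204 = 338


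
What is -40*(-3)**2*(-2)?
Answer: 720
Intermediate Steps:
-40*(-3)**2*(-2) = -40*9*(-2) = -360*(-2) = 720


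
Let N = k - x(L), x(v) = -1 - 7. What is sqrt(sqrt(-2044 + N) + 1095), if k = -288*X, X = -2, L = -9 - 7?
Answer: sqrt(1095 + 2*I*sqrt(365)) ≈ 33.096 + 0.5773*I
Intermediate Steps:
L = -16
x(v) = -8
k = 576 (k = -288*(-2) = 576)
N = 584 (N = 576 - 1*(-8) = 576 + 8 = 584)
sqrt(sqrt(-2044 + N) + 1095) = sqrt(sqrt(-2044 + 584) + 1095) = sqrt(sqrt(-1460) + 1095) = sqrt(2*I*sqrt(365) + 1095) = sqrt(1095 + 2*I*sqrt(365))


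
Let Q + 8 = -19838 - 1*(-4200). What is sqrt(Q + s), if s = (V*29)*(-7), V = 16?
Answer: I*sqrt(18894) ≈ 137.46*I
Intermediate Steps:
s = -3248 (s = (16*29)*(-7) = 464*(-7) = -3248)
Q = -15646 (Q = -8 + (-19838 - 1*(-4200)) = -8 + (-19838 + 4200) = -8 - 15638 = -15646)
sqrt(Q + s) = sqrt(-15646 - 3248) = sqrt(-18894) = I*sqrt(18894)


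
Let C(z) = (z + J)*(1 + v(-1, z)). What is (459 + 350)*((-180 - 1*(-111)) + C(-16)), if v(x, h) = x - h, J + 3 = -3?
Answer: -340589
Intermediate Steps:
J = -6 (J = -3 - 3 = -6)
C(z) = -z*(-6 + z) (C(z) = (z - 6)*(1 + (-1 - z)) = (-6 + z)*(-z) = -z*(-6 + z))
(459 + 350)*((-180 - 1*(-111)) + C(-16)) = (459 + 350)*((-180 - 1*(-111)) - 16*(6 - 1*(-16))) = 809*((-180 + 111) - 16*(6 + 16)) = 809*(-69 - 16*22) = 809*(-69 - 352) = 809*(-421) = -340589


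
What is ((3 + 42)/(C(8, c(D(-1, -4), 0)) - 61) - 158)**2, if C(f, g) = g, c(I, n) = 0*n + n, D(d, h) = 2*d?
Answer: 93760489/3721 ≈ 25198.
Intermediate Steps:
c(I, n) = n (c(I, n) = 0 + n = n)
((3 + 42)/(C(8, c(D(-1, -4), 0)) - 61) - 158)**2 = ((3 + 42)/(0 - 61) - 158)**2 = (45/(-61) - 158)**2 = (45*(-1/61) - 158)**2 = (-45/61 - 158)**2 = (-9683/61)**2 = 93760489/3721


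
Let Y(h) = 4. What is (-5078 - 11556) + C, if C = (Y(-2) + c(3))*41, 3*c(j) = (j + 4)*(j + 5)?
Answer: -47114/3 ≈ -15705.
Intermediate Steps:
c(j) = (4 + j)*(5 + j)/3 (c(j) = ((j + 4)*(j + 5))/3 = ((4 + j)*(5 + j))/3 = (4 + j)*(5 + j)/3)
C = 2788/3 (C = (4 + (20/3 + 3*3 + (⅓)*3²))*41 = (4 + (20/3 + 9 + (⅓)*9))*41 = (4 + (20/3 + 9 + 3))*41 = (4 + 56/3)*41 = (68/3)*41 = 2788/3 ≈ 929.33)
(-5078 - 11556) + C = (-5078 - 11556) + 2788/3 = -16634 + 2788/3 = -47114/3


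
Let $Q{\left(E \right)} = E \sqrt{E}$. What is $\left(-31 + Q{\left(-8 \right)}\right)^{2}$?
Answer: $449 + 992 i \sqrt{2} \approx 449.0 + 1402.9 i$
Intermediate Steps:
$Q{\left(E \right)} = E^{\frac{3}{2}}$
$\left(-31 + Q{\left(-8 \right)}\right)^{2} = \left(-31 + \left(-8\right)^{\frac{3}{2}}\right)^{2} = \left(-31 - 16 i \sqrt{2}\right)^{2}$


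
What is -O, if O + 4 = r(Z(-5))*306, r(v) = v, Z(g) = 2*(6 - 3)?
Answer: -1832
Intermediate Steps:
Z(g) = 6 (Z(g) = 2*3 = 6)
O = 1832 (O = -4 + 6*306 = -4 + 1836 = 1832)
-O = -1*1832 = -1832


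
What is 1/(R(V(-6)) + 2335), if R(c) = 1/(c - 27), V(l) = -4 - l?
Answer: 25/58374 ≈ 0.00042827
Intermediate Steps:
R(c) = 1/(-27 + c)
1/(R(V(-6)) + 2335) = 1/(1/(-27 + (-4 - 1*(-6))) + 2335) = 1/(1/(-27 + (-4 + 6)) + 2335) = 1/(1/(-27 + 2) + 2335) = 1/(1/(-25) + 2335) = 1/(-1/25 + 2335) = 1/(58374/25) = 25/58374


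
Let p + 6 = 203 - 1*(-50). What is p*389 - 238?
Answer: 95845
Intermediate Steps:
p = 247 (p = -6 + (203 - 1*(-50)) = -6 + (203 + 50) = -6 + 253 = 247)
p*389 - 238 = 247*389 - 238 = 96083 - 238 = 95845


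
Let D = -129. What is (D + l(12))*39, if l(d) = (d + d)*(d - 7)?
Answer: -351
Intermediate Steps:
l(d) = 2*d*(-7 + d) (l(d) = (2*d)*(-7 + d) = 2*d*(-7 + d))
(D + l(12))*39 = (-129 + 2*12*(-7 + 12))*39 = (-129 + 2*12*5)*39 = (-129 + 120)*39 = -9*39 = -351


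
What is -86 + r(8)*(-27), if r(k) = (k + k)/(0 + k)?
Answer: -140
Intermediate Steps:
r(k) = 2 (r(k) = (2*k)/k = 2)
-86 + r(8)*(-27) = -86 + 2*(-27) = -86 - 54 = -140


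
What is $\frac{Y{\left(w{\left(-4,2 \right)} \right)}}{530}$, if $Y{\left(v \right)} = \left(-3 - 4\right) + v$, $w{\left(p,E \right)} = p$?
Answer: $- \frac{11}{530} \approx -0.020755$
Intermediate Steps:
$Y{\left(v \right)} = -7 + v$
$\frac{Y{\left(w{\left(-4,2 \right)} \right)}}{530} = \frac{-7 - 4}{530} = \left(-11\right) \frac{1}{530} = - \frac{11}{530}$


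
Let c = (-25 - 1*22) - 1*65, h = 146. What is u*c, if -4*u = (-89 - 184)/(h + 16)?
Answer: -1274/27 ≈ -47.185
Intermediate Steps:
c = -112 (c = (-25 - 22) - 65 = -47 - 65 = -112)
u = 91/216 (u = -(-89 - 184)/(4*(146 + 16)) = -(-273)/(4*162) = -1/4*(-91/54) = 91/216 ≈ 0.42130)
u*c = (91/216)*(-112) = -1274/27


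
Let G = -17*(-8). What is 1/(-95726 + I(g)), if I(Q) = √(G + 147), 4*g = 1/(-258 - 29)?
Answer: -95726/9163466793 - √283/9163466793 ≈ -1.0448e-5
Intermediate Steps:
G = 136
g = -1/1148 (g = 1/(4*(-258 - 29)) = (¼)/(-287) = (¼)*(-1/287) = -1/1148 ≈ -0.00087108)
I(Q) = √283 (I(Q) = √(136 + 147) = √283)
1/(-95726 + I(g)) = 1/(-95726 + √283)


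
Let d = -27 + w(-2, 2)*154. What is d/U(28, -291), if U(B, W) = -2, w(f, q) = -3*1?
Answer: 489/2 ≈ 244.50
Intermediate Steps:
w(f, q) = -3
d = -489 (d = -27 - 3*154 = -27 - 462 = -489)
d/U(28, -291) = -489/(-2) = -489*(-1/2) = 489/2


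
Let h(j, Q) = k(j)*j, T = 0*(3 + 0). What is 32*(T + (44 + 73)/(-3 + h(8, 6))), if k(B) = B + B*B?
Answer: 1248/191 ≈ 6.5340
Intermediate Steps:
k(B) = B + B**2
T = 0 (T = 0*3 = 0)
h(j, Q) = j**2*(1 + j) (h(j, Q) = (j*(1 + j))*j = j**2*(1 + j))
32*(T + (44 + 73)/(-3 + h(8, 6))) = 32*(0 + (44 + 73)/(-3 + 8**2*(1 + 8))) = 32*(0 + 117/(-3 + 64*9)) = 32*(0 + 117/(-3 + 576)) = 32*(0 + 117/573) = 32*(0 + 117*(1/573)) = 32*(0 + 39/191) = 32*(39/191) = 1248/191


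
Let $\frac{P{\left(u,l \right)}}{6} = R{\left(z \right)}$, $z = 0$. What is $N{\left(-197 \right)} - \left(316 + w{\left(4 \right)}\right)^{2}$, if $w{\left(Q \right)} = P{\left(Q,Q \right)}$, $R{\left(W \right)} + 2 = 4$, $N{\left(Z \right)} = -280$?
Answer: $-107864$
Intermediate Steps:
$R{\left(W \right)} = 2$ ($R{\left(W \right)} = -2 + 4 = 2$)
$P{\left(u,l \right)} = 12$ ($P{\left(u,l \right)} = 6 \cdot 2 = 12$)
$w{\left(Q \right)} = 12$
$N{\left(-197 \right)} - \left(316 + w{\left(4 \right)}\right)^{2} = -280 - \left(316 + 12\right)^{2} = -280 - 328^{2} = -280 - 107584 = -107864$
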